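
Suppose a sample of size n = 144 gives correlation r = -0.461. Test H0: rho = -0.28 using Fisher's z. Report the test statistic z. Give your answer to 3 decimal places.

-2.504

z_r = atanh(-0.461) = -0.498580,  z_0 = atanh(-0.28) = -0.287682
SE = 1/√(n−3) = 1/√141 = 0.084215
z = (z_r − z_0)/SE = (-0.498580 − (-0.287682)) / 0.084215 = -0.210898 / 0.084215 = -2.504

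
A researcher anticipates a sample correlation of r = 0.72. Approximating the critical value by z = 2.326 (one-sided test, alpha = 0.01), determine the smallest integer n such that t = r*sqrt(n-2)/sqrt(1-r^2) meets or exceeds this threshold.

Need r·√(n−2)/√(1−r²) ≥ 2.326
√(n−2) ≥ 2.326·√(1−0.5184) / 0.72 = 2.326·0.693974 / 0.72 = 2.2419
n−2 ≥ 5.0261  ⇒  n ≥ 7.0261
Smallest integer n = 8

8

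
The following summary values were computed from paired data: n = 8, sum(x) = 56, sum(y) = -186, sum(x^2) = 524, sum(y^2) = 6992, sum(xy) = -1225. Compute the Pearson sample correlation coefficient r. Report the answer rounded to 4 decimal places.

0.1298

Numerator: nΣxy − (Σx)(Σy) = 8·(-1225) − (56)(-186) = 616
Denominator: √[(nΣx²−(Σx)²)(nΣy²−(Σy)²)]
  nΣx²−(Σx)² = 8·524 − 3136 = 1056;  nΣy²−(Σy)² = 8·6992 − 34596 = 21340
  √(1056·21340) = √22535040 = 4747.1086
r = 616 / 4747.1086 = 0.1298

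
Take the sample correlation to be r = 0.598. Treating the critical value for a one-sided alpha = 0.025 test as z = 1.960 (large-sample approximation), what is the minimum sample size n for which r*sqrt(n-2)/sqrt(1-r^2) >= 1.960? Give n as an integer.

9

Need r·√(n−2)/√(1−r²) ≥ 1.960
√(n−2) ≥ 1.960·√(1−0.357604) / 0.598 = 1.960·0.801496 / 0.598 = 2.6270
n−2 ≥ 6.9011  ⇒  n ≥ 8.9011
Smallest integer n = 9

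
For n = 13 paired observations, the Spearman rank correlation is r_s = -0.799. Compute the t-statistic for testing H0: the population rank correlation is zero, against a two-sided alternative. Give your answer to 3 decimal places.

-4.407

1 − r_s² = 1 − 0.638401 = 0.361599;  √(1−r_s²) = 0.601331
√(n−2) = √11 = 3.316625
t = r_s·√(n−2)/√(1−r_s²) = -0.799 · 3.316625 / 0.601331 = -4.407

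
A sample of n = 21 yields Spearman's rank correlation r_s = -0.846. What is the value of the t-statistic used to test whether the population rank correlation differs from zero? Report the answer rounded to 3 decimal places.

t = r_s·√(n−2) / √(1−r_s²) with r_s = -0.846, n = 21
  = -0.846·√19 / √(1 − 0.715716)
  = -0.846·4.358899 / 0.533183
  = -3.687629 / 0.533183 = -6.916

-6.916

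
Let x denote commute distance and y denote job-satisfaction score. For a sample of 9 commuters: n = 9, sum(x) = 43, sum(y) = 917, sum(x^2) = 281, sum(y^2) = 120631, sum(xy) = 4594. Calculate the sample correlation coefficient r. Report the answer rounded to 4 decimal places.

Numerator: nΣxy − (Σx)(Σy) = 9·4594 − (43)(917) = 1915
Denominator: √[(nΣx²−(Σx)²)(nΣy²−(Σy)²)]
  nΣx²−(Σx)² = 9·281 − 1849 = 680;  nΣy²−(Σy)² = 9·120631 − 840889 = 244790
  √(680·244790) = √166457200 = 12901.8293
r = 1915 / 12901.8293 = 0.1484

0.1484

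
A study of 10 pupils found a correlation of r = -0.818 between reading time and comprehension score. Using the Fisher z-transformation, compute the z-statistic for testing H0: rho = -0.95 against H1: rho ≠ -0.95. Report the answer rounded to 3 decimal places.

1.802

z_r = atanh(-0.818) = -1.150743,  z_0 = atanh(-0.95) = -1.831781
SE = 1/√(n−3) = 1/√7 = 0.377964
z = (z_r − z_0)/SE = (-1.150743 − (-1.831781)) / 0.377964 = 0.681038 / 0.377964 = 1.802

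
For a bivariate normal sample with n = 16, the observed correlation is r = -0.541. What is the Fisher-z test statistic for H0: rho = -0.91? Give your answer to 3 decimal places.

3.324

z_r = atanh(-0.541) = -0.605568,  z_0 = atanh(-0.91) = -1.527524
SE = 1/√(n−3) = 1/√13 = 0.277350
z = (z_r − z_0)/SE = (-0.605568 − (-1.527524)) / 0.277350 = 0.921956 / 0.277350 = 3.324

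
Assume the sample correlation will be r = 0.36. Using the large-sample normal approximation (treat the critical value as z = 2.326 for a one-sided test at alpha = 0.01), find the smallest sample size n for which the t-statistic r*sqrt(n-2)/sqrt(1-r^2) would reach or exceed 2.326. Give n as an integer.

r√(n−2)/√(1−r²) ≥ 2.326  ⇔  n−2 ≥ (2.326)²·(1−r²)/r²
(1−r²)/r² = (1−0.1296)/0.1296 = 6.7160
n ≥ 2 + 5.410276·6.7160 = 2 + 36.3354 = 38.3354
⌈38.3354⌉ = 39

39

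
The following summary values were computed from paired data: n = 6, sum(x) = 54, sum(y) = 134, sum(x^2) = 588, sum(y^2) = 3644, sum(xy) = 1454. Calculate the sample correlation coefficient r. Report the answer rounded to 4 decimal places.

Numerator: nΣxy − (Σx)(Σy) = 6·1454 − (54)(134) = 1488
Denominator: √[(nΣx²−(Σx)²)(nΣy²−(Σy)²)]
  nΣx²−(Σx)² = 6·588 − 2916 = 612;  nΣy²−(Σy)² = 6·3644 − 17956 = 3908
  √(612·3908) = √2391696 = 1546.5109
r = 1488 / 1546.5109 = 0.9622

0.9622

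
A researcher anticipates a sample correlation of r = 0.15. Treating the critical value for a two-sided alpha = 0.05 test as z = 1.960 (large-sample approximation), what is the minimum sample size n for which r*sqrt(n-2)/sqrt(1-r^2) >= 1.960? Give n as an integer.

169

r√(n−2)/√(1−r²) ≥ 1.960  ⇔  n−2 ≥ (1.960)²·(1−r²)/r²
(1−r²)/r² = (1−0.0225)/0.0225 = 43.4444
n ≥ 2 + 3.8416·43.4444 = 2 + 166.8960 = 168.8960
⌈168.8960⌉ = 169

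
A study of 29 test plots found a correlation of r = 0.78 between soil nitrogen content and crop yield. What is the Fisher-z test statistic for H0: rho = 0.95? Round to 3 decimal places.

z_r = atanh(0.78) = 1.045371,  z_0 = atanh(0.95) = 1.831781
SE = 1/√(n−3) = 1/√26 = 0.196116
z = (z_r − z_0)/SE = (1.045371 − 1.831781) / 0.196116 = -0.786410 / 0.196116 = -4.010

-4.010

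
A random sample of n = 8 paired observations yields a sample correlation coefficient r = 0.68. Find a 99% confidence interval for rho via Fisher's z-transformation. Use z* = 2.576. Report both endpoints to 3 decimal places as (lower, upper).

(-0.312, 0.963)

Fisher z: z_r = atanh(r) = ½·ln((1+0.68)/(1−0.68)) = 0.829114
SE(z) = 1/√(n−3) = 1/√5 = 0.447214
99% ⇒ z* = 2.576; margin = 2.576·0.447214 = 1.152023
CI on z-scale: (-0.322909, 1.981137)
Back-transform: tanh(-0.322909) = -0.312135, tanh(1.981137) = 0.962670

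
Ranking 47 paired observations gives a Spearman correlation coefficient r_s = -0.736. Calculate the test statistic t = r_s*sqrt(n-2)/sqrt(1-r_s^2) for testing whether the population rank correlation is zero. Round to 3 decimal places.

t = r_s·√(n−2) / √(1−r_s²) with r_s = -0.736, n = 47
  = -0.736·√45 / √(1 − 0.541696)
  = -0.736·6.708204 / 0.676982
  = -4.937238 / 0.676982 = -7.293

-7.293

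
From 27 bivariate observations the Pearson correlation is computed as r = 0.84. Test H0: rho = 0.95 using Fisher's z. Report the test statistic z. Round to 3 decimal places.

Fisher z: atanh(0.84) = 1.221174, atanh(0.95) = 1.831781
z = (z_r − z_0)·√(n−3) = (1.221174 − 1.831781)·√24 = -0.610607 · 4.898979 = -2.991

-2.991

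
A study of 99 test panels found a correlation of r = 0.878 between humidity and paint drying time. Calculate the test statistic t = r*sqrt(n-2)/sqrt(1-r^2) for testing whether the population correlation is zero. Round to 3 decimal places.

t = r·√(n−2) / √(1−r²) with r = 0.878, n = 99
  = 0.878·√97 / √(1 − 0.770884)
  = 0.878·9.848858 / 0.478661
  = 8.647297 / 0.478661 = 18.066

18.066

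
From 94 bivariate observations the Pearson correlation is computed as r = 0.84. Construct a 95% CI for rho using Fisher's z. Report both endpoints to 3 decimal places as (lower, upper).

(0.768, 0.891)

Fisher z: z_r = atanh(r) = ½·ln((1+0.84)/(1−0.84)) = 1.221174
SE(z) = 1/√(n−3) = 1/√91 = 0.104828
95% ⇒ z* = 1.960; margin = 1.960·0.104828 = 0.205463
CI on z-scale: (1.015711, 1.426637)
Back-transform: tanh(1.015711) = 0.768114, tanh(1.426637) = 0.890975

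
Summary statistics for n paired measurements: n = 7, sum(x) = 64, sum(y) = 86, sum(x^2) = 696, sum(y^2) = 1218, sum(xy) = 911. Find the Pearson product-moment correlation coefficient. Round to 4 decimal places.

S_xy = nΣxy − ΣxΣy = 7·911 − 64·86 = 6377 − 5504 = 873
S_xx = nΣx² − (Σx)² = 7·696 − 64² = 4872 − 4096 = 776
S_yy = nΣy² − (Σy)² = 7·1218 − 86² = 8526 − 7396 = 1130
r = S_xy / √(S_xx·S_yy) = 873 / √(776·1130) = 873 / √876880 = 873 / 936.4187 = 0.9323

0.9323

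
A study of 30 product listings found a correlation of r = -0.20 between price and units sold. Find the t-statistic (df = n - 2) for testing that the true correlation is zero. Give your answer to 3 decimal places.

t = r·√(n−2) / √(1−r²) with r = -0.20, n = 30
  = -0.20·√28 / √(1 − 0.0400)
  = -0.20·5.291503 / 0.979796
  = -1.058301 / 0.979796 = -1.080

-1.080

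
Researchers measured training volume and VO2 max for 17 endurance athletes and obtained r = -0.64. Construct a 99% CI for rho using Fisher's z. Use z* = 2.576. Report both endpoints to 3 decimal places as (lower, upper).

Fisher z: z_r = atanh(r) = ½·ln((1+(-0.64))/(1−(-0.64))) = -0.758174
SE(z) = 1/√(n−3) = 1/√14 = 0.267261
99% ⇒ z* = 2.576; margin = 2.576·0.267261 = 0.688464
CI on z-scale: (-1.446638, -0.069710)
Back-transform: tanh(-1.446638) = -0.895026, tanh(-0.069710) = -0.069597

(-0.895, -0.070)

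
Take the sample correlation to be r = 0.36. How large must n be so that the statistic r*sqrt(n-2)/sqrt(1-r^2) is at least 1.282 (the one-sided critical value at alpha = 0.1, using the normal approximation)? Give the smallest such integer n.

14

Need r·√(n−2)/√(1−r²) ≥ 1.282
√(n−2) ≥ 1.282·√(1−0.1296) / 0.36 = 1.282·0.932952 / 0.36 = 3.3223
n−2 ≥ 11.0377  ⇒  n ≥ 13.0377
Smallest integer n = 14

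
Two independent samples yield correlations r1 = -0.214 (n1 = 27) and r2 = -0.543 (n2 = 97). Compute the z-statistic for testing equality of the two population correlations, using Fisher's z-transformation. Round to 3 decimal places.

Fisher z-transforms: z1 = atanh(-0.214) = -0.217360, z2 = atanh(-0.543) = -0.608400; difference d = 0.391040
Var(d) = 1/24 + 1/94 = 0.0416667 + 0.0106383 = 0.0523050
z = d/√Var(d) = 0.391040 / √0.0523050 = 0.391040 / 0.228703 = 1.710

1.710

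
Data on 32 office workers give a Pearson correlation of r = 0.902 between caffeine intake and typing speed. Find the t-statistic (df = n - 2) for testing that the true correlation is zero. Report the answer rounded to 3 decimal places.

1 − r² = 1 − 0.813604 = 0.186396;  √(1−r²) = 0.431736
√(n−2) = √30 = 5.477226
t = r·√(n−2)/√(1−r²) = 0.902 · 5.477226 / 0.431736 = 11.443

11.443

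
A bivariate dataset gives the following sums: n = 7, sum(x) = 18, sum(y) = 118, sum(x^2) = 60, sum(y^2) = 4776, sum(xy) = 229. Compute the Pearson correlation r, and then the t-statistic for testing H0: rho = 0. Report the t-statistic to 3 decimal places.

-0.921

Numerator: nΣxy − (Σx)(Σy) = 7·229 − (18)(118) = -521
Denominator: √[(nΣx²−(Σx)²)(nΣy²−(Σy)²)]
  nΣx²−(Σx)² = 7·60 − 324 = 96;  nΣy²−(Σy)² = 7·4776 − 13924 = 19508
  √(96·19508) = √1872768 = 1368.4911
r = -521 / 1368.4911 = -0.3807
t = r·√(n−2)/√(1−r²) = -0.3807·√5 / √(1−0.144932) = -0.851271 / 0.924699 = -0.921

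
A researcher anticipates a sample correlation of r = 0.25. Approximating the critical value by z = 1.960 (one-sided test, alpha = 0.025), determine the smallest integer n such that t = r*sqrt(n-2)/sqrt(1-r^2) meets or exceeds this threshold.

r√(n−2)/√(1−r²) ≥ 1.960  ⇔  n−2 ≥ (1.960)²·(1−r²)/r²
(1−r²)/r² = (1−0.0625)/0.0625 = 15.0000
n ≥ 2 + 3.8416·15.0000 = 2 + 57.6240 = 59.6240
⌈59.6240⌉ = 60

60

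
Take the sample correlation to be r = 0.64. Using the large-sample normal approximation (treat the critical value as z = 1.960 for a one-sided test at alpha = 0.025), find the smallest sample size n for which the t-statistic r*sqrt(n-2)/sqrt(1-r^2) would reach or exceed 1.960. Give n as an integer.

8

Need r·√(n−2)/√(1−r²) ≥ 1.960
√(n−2) ≥ 1.960·√(1−0.4096) / 0.64 = 1.960·0.768375 / 0.64 = 2.3531
n−2 ≥ 5.5371  ⇒  n ≥ 7.5371
Smallest integer n = 8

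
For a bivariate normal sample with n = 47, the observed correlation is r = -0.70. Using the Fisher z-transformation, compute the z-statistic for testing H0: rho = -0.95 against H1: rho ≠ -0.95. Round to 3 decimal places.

z_r = atanh(-0.70) = -0.867301,  z_0 = atanh(-0.95) = -1.831781
SE = 1/√(n−3) = 1/√44 = 0.150756
z = (z_r − z_0)/SE = (-0.867301 − (-1.831781)) / 0.150756 = 0.964480 / 0.150756 = 6.398

6.398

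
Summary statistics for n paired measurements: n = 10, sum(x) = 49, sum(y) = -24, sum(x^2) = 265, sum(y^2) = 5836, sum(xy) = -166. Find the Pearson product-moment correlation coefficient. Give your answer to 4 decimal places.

-0.1276

Numerator: nΣxy − (Σx)(Σy) = 10·(-166) − (49)(-24) = -484
Denominator: √[(nΣx²−(Σx)²)(nΣy²−(Σy)²)]
  nΣx²−(Σx)² = 10·265 − 2401 = 249;  nΣy²−(Σy)² = 10·5836 − 576 = 57784
  √(249·57784) = √14388216 = 3793.1802
r = -484 / 3793.1802 = -0.1276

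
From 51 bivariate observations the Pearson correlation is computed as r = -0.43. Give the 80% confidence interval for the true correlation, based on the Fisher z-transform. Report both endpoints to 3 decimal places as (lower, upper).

(-0.568, -0.268)

z_r = atanh(-0.43) = -0.459897;  SE = 1/√(n−3) = 1/√48 = 0.144338
z-limits: -0.459897 ± 1.282·0.144338 = -0.459897 ± 0.185041 = [-0.644938, -0.274856]
ρ-limits: (tanh -0.644938, tanh -0.274856) = (-0.568, -0.268)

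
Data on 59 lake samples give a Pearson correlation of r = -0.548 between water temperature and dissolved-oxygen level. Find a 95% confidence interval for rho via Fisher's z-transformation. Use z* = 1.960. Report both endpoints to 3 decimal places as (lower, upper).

(-0.705, -0.340)

Fisher z: z_r = atanh(r) = ½·ln((1+(-0.548))/(1−(-0.548))) = -0.615518
SE(z) = 1/√(n−3) = 1/√56 = 0.133631
95% ⇒ z* = 1.960; margin = 1.960·0.133631 = 0.261917
CI on z-scale: (-0.877435, -0.353601)
Back-transform: tanh(-0.877435) = -0.705132, tanh(-0.353601) = -0.339565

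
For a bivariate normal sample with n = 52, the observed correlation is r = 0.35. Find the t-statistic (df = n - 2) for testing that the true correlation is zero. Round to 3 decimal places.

2.642

t = r·√(n−2) / √(1−r²) with r = 0.35, n = 52
  = 0.35·√50 / √(1 − 0.1225)
  = 0.35·7.071068 / 0.936750
  = 2.474874 / 0.936750 = 2.642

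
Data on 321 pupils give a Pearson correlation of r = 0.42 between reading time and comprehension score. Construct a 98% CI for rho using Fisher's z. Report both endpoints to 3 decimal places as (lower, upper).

z_r = atanh(0.42) = 0.447692;  SE = 1/√(n−3) = 1/√318 = 0.056077
z-limits: 0.447692 ± 2.326·0.056077 = 0.447692 ± 0.130435 = [0.317257, 0.578127]
ρ-limits: (tanh 0.317257, tanh 0.578127) = (0.307, 0.521)

(0.307, 0.521)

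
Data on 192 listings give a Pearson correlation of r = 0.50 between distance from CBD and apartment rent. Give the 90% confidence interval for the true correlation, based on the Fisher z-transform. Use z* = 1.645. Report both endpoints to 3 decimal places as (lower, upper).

(0.405, 0.584)

z_r = atanh(0.50) = 0.549306;  SE = 1/√(n−3) = 1/√189 = 0.072739
z-limits: 0.549306 ± 1.645·0.072739 = 0.549306 ± 0.119656 = [0.429650, 0.668962]
ρ-limits: (tanh 0.429650, tanh 0.668962) = (0.405, 0.584)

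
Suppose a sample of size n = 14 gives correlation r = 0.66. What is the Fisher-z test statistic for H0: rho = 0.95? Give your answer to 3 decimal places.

z_r = atanh(0.66) = 0.792814,  z_0 = atanh(0.95) = 1.831781
SE = 1/√(n−3) = 1/√11 = 0.301511
z = (z_r − z_0)/SE = (0.792814 − 1.831781) / 0.301511 = -1.038967 / 0.301511 = -3.446

-3.446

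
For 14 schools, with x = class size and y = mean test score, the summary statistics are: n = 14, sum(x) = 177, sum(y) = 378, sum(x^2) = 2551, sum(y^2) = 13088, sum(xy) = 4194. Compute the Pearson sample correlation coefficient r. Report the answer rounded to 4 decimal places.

-0.6157

S_xy = nΣxy − ΣxΣy = 14·4194 − 177·378 = 58716 − 66906 = -8190
S_xx = nΣx² − (Σx)² = 14·2551 − 177² = 35714 − 31329 = 4385
S_yy = nΣy² − (Σy)² = 14·13088 − 378² = 183232 − 142884 = 40348
r = S_xy / √(S_xx·S_yy) = -8190 / √(4385·40348) = -8190 / √176925980 = -8190 / 13301.3526 = -0.6157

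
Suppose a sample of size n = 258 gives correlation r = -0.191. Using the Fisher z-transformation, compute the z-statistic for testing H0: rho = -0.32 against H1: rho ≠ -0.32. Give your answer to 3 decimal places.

2.208

z_r = atanh(-0.191) = -0.193375,  z_0 = atanh(-0.32) = -0.331647
SE = 1/√(n−3) = 1/√255 = 0.062622
z = (z_r − z_0)/SE = (-0.193375 − (-0.331647)) / 0.062622 = 0.138272 / 0.062622 = 2.208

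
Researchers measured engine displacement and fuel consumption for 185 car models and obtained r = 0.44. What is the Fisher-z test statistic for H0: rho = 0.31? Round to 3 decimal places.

Fisher z: atanh(0.44) = 0.472231, atanh(0.31) = 0.320545
z = (z_r − z_0)·√(n−3) = (0.472231 − 0.320545)·√182 = 0.151686 · 13.490738 = 2.046

2.046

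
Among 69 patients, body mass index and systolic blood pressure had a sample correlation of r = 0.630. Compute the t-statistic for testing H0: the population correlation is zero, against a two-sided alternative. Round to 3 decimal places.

6.640

t = r·√(n−2) / √(1−r²) with r = 0.630, n = 69
  = 0.630·√67 / √(1 − 0.396900)
  = 0.630·8.185353 / 0.776595
  = 5.156772 / 0.776595 = 6.640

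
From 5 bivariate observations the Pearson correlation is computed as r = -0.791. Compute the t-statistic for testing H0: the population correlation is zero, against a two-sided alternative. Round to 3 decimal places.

1 − r² = 1 − 0.625681 = 0.374319;  √(1−r²) = 0.611816
√(n−2) = √3 = 1.732051
t = r·√(n−2)/√(1−r²) = -0.791 · 1.732051 / 0.611816 = -2.239

-2.239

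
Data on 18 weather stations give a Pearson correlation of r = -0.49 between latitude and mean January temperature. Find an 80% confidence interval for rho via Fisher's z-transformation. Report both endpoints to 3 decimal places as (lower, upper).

z_r = atanh(-0.49) = -0.536060;  SE = 1/√(n−3) = 1/√15 = 0.258199
z-limits: -0.536060 ± 1.282·0.258199 = -0.536060 ± 0.331011 = [-0.867071, -0.205049]
ρ-limits: (tanh -0.867071, tanh -0.205049) = (-0.700, -0.202)

(-0.700, -0.202)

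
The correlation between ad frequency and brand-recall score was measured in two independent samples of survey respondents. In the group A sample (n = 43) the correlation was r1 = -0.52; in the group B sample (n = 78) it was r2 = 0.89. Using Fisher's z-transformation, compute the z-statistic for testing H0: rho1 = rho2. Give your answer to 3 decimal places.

Fisher z-transforms: z1 = atanh(-0.52) = -0.576340, z2 = atanh(0.89) = 1.421926; difference d = -1.998266
Var(d) = 1/40 + 1/75 = 0.0250000 + 0.0133333 = 0.0383333
z = d/√Var(d) = -1.998266 / √0.0383333 = -1.998266 / 0.195789 = -10.206

-10.206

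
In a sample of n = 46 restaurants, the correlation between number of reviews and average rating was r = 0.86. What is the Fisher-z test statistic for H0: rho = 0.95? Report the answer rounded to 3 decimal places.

Fisher z: atanh(0.86) = 1.293345, atanh(0.95) = 1.831781
z = (z_r − z_0)·√(n−3) = (1.293345 − 1.831781)·√43 = -0.538436 · 6.557439 = -3.531

-3.531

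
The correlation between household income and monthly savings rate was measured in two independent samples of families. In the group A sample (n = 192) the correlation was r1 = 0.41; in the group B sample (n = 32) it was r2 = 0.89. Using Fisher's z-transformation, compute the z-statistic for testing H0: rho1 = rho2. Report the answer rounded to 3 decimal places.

-4.946

Fisher z-transforms: z1 = atanh(0.41) = 0.435611, z2 = atanh(0.89) = 1.421926; difference d = -0.986315
Var(d) = 1/189 + 1/29 = 0.0052910 + 0.0344828 = 0.0397738
z = d/√Var(d) = -0.986315 / √0.0397738 = -0.986315 / 0.199434 = -4.946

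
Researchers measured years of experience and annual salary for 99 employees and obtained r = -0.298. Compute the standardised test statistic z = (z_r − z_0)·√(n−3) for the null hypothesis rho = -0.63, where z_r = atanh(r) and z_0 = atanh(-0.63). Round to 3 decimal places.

Fisher z: atanh(-0.298) = -0.307323, atanh(-0.63) = -0.741416
z = (z_r − z_0)·√(n−3) = (-0.307323 − (-0.741416))·√96 = 0.434093 · 9.797959 = 4.253

4.253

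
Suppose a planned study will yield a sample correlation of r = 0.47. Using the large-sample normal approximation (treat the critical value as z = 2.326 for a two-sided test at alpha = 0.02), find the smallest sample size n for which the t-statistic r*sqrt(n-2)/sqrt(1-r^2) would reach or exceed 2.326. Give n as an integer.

r√(n−2)/√(1−r²) ≥ 2.326  ⇔  n−2 ≥ (2.326)²·(1−r²)/r²
(1−r²)/r² = (1−0.2209)/0.2209 = 3.5269
n ≥ 2 + 5.410276·3.5269 = 2 + 19.0815 = 21.0815
⌈21.0815⌉ = 22

22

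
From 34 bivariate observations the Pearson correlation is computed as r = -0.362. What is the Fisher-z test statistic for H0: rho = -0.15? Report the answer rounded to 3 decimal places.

-1.270

Fisher z: atanh(-0.362) = -0.379186, atanh(-0.15) = -0.151140
z = (z_r − z_0)·√(n−3) = (-0.379186 − (-0.151140))·√31 = -0.228046 · 5.567764 = -1.270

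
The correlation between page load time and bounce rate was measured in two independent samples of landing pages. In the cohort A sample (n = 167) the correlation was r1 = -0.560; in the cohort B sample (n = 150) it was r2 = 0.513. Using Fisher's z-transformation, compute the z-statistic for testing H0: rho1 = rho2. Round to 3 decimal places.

-10.562

z1 = atanh(-0.560) = -0.632833,  z2 = atanh(0.513) = 0.566793
SE = √(1/(n1−3) + 1/(n2−3)) = √(1/164 + 1/147) = √(0.0060976 + 0.0068027) = √0.0129003 = 0.113579
z = (z1 − z2)/SE = (-0.632833 − 0.566793) / 0.113579 = -1.199626 / 0.113579 = -10.562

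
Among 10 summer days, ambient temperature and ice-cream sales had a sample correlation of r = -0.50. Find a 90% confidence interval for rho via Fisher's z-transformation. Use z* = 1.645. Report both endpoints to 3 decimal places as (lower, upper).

Fisher z: z_r = atanh(r) = ½·ln((1+(-0.50))/(1−(-0.50))) = -0.549306
SE(z) = 1/√(n−3) = 1/√7 = 0.377964
90% ⇒ z* = 1.645; margin = 1.645·0.377964 = 0.621751
CI on z-scale: (-1.171057, 0.072445)
Back-transform: tanh(-1.171057) = -0.824611, tanh(0.072445) = 0.072319

(-0.825, 0.072)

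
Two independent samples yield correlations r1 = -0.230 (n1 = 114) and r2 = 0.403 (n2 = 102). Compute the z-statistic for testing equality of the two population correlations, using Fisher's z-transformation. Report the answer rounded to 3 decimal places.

-4.785

Fisher z-transforms: z1 = atanh(-0.230) = -0.234189, z2 = atanh(0.403) = 0.427225; difference d = -0.661414
Var(d) = 1/111 + 1/99 = 0.0090090 + 0.0101010 = 0.0191100
z = d/√Var(d) = -0.661414 / √0.0191100 = -0.661414 / 0.138239 = -4.785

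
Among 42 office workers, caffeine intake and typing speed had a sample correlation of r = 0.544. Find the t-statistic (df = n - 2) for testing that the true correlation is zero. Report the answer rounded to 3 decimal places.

4.100

t = r·√(n−2) / √(1−r²) with r = 0.544, n = 42
  = 0.544·√40 / √(1 − 0.295936)
  = 0.544·6.324555 / 0.839085
  = 3.440558 / 0.839085 = 4.100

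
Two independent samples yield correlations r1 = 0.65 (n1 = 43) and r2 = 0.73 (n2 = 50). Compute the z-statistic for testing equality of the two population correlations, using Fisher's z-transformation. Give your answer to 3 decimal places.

-0.713

z1 = atanh(0.65) = 0.775299,  z2 = atanh(0.73) = 0.928727
SE = √(1/(n1−3) + 1/(n2−3)) = √(1/40 + 1/47) = √(0.0250000 + 0.0212766) = √0.0462766 = 0.215120
z = (z1 − z2)/SE = (0.775299 − 0.928727) / 0.215120 = -0.153428 / 0.215120 = -0.713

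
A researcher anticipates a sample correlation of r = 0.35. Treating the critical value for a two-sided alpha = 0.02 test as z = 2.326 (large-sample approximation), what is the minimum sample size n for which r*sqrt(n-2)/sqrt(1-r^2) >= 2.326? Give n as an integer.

Need r·√(n−2)/√(1−r²) ≥ 2.326
√(n−2) ≥ 2.326·√(1−0.1225) / 0.35 = 2.326·0.936750 / 0.35 = 6.2254
n−2 ≥ 38.7556  ⇒  n ≥ 40.7556
Smallest integer n = 41

41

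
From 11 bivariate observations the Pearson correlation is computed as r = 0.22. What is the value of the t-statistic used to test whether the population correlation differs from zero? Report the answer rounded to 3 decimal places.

0.677

1 − r² = 1 − 0.0484 = 0.9516;  √(1−r²) = 0.975500
√(n−2) = √9 = 3.000000
t = r·√(n−2)/√(1−r²) = 0.22 · 3.000000 / 0.975500 = 0.677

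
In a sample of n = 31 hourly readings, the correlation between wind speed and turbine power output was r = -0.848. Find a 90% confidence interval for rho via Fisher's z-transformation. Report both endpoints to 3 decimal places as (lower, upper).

z_r = atanh(-0.848) = -1.248989;  SE = 1/√(n−3) = 1/√28 = 0.188982
z-limits: -1.248989 ± 1.645·0.188982 = -1.248989 ± 0.310875 = [-1.559864, -0.938114]
ρ-limits: (tanh -1.559864, tanh -0.938114) = (-0.915, -0.734)

(-0.915, -0.734)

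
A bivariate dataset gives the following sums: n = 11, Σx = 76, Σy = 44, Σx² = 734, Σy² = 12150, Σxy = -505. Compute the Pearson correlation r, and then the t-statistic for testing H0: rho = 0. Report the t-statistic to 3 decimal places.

S_xy = nΣxy − ΣxΣy = 11·(-505) − 76·44 = -5555 − 3344 = -8899
S_xx = nΣx² − (Σx)² = 11·734 − 76² = 8074 − 5776 = 2298
S_yy = nΣy² − (Σy)² = 11·12150 − 44² = 133650 − 1936 = 131714
r = S_xy / √(S_xx·S_yy) = -8899 / √(2298·131714) = -8899 / √302678772 = -8899 / 17397.6657 = -0.5115
t = r·√(n−2)/√(1−r²) = -0.5115·√9 / √(1−0.261632) = -1.534500 / 0.859283 = -1.786

-1.786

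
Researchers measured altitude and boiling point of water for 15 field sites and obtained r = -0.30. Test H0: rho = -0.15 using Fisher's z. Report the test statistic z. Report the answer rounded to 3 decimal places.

z_r = atanh(-0.30) = -0.309520,  z_0 = atanh(-0.15) = -0.151140
SE = 1/√(n−3) = 1/√12 = 0.288675
z = (z_r − z_0)/SE = (-0.309520 − (-0.151140)) / 0.288675 = -0.158380 / 0.288675 = -0.549

-0.549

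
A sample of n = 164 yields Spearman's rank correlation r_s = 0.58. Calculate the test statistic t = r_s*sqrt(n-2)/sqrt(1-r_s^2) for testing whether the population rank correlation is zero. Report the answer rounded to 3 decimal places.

t = r_s·√(n−2) / √(1−r_s²) with r_s = 0.58, n = 164
  = 0.58·√162 / √(1 − 0.3364)
  = 0.58·12.727922 / 0.814616
  = 7.382195 / 0.814616 = 9.062

9.062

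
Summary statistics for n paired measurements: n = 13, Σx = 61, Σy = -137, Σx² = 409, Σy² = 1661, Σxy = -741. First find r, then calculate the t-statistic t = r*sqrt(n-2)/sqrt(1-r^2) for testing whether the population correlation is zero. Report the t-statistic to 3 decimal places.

-2.494

Numerator: nΣxy − (Σx)(Σy) = 13·(-741) − (61)(-137) = -1276
Denominator: √[(nΣx²−(Σx)²)(nΣy²−(Σy)²)]
  nΣx²−(Σx)² = 13·409 − 3721 = 1596;  nΣy²−(Σy)² = 13·1661 − 18769 = 2824
  √(1596·2824) = √4507104 = 2122.9941
r = -1276 / 2122.9941 = -0.6010
t = r·√(n−2)/√(1−r²) = -0.6010·√11 / √(1−0.361201) = -1.993291 / 0.799249 = -2.494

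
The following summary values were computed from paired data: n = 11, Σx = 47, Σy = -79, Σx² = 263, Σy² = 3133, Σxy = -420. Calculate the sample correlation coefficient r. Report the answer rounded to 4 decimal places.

S_xy = nΣxy − ΣxΣy = 11·(-420) − 47·(-79) = -4620 − (-3713) = -907
S_xx = nΣx² − (Σx)² = 11·263 − 47² = 2893 − 2209 = 684
S_yy = nΣy² − (Σy)² = 11·3133 − (-79)² = 34463 − 6241 = 28222
r = S_xy / √(S_xx·S_yy) = -907 / √(684·28222) = -907 / √19303848 = -907 / 4393.6145 = -0.2064

-0.2064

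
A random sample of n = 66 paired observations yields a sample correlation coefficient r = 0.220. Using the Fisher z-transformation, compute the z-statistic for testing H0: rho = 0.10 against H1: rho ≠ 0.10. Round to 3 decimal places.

0.979

Fisher z: atanh(0.220) = 0.223656, atanh(0.10) = 0.100335
z = (z_r − z_0)·√(n−3) = (0.223656 − 0.100335)·√63 = 0.123321 · 7.937254 = 0.979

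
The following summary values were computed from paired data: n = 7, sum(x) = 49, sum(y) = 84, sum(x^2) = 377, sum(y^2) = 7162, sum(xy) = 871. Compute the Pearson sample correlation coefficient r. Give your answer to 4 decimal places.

Numerator: nΣxy − (Σx)(Σy) = 7·871 − (49)(84) = 1981
Denominator: √[(nΣx²−(Σx)²)(nΣy²−(Σy)²)]
  nΣx²−(Σx)² = 7·377 − 2401 = 238;  nΣy²−(Σy)² = 7·7162 − 7056 = 43078
  √(238·43078) = √10252564 = 3201.9625
r = 1981 / 3201.9625 = 0.6187

0.6187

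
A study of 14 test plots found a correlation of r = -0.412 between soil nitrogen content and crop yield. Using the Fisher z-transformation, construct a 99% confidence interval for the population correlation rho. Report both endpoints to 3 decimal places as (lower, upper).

z_r = atanh(-0.412) = -0.438018;  SE = 1/√(n−3) = 1/√11 = 0.301511
z-limits: -0.438018 ± 2.576·0.301511 = -0.438018 ± 0.776692 = [-1.214710, 0.338674]
ρ-limits: (tanh -1.214710, tanh 0.338674) = (-0.838, 0.326)

(-0.838, 0.326)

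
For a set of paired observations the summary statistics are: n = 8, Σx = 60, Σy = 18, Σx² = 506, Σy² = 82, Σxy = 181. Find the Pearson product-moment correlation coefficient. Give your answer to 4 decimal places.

Numerator: nΣxy − (Σx)(Σy) = 8·181 − (60)(18) = 368
Denominator: √[(nΣx²−(Σx)²)(nΣy²−(Σy)²)]
  nΣx²−(Σx)² = 8·506 − 3600 = 448;  nΣy²−(Σy)² = 8·82 − 324 = 332
  √(448·332) = √148736 = 385.6631
r = 368 / 385.6631 = 0.9542

0.9542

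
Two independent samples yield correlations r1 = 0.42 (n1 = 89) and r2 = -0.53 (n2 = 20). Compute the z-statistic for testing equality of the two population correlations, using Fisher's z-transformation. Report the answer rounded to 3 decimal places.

Fisher z-transforms: z1 = atanh(0.42) = 0.447692, z2 = atanh(-0.53) = -0.590145; difference d = 1.037837
Var(d) = 1/86 + 1/17 = 0.0116279 + 0.0588235 = 0.0704514
z = d/√Var(d) = 1.037837 / √0.0704514 = 1.037837 / 0.265427 = 3.910

3.910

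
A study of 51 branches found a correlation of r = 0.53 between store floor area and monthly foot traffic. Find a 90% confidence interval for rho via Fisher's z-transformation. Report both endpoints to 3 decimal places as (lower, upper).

(0.339, 0.679)

z_r = atanh(0.53) = 0.590145;  SE = 1/√(n−3) = 1/√48 = 0.144338
z-limits: 0.590145 ± 1.645·0.144338 = 0.590145 ± 0.237436 = [0.352709, 0.827581]
ρ-limits: (tanh 0.352709, tanh 0.827581) = (0.339, 0.679)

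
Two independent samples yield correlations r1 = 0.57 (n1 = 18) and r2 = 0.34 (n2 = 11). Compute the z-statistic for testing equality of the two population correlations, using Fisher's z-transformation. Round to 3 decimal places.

0.670

z1 = atanh(0.57) = 0.647523,  z2 = atanh(0.34) = 0.354093
SE = √(1/(n1−3) + 1/(n2−3)) = √(1/15 + 1/8) = √(0.0666667 + 0.1250000) = √0.1916667 = 0.437798
z = (z1 − z2)/SE = (0.647523 − 0.354093) / 0.437798 = 0.293430 / 0.437798 = 0.670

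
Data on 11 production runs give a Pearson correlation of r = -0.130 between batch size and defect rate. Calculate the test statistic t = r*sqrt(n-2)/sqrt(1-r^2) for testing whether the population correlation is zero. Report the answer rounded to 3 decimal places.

-0.393

1 − r² = 1 − 0.016900 = 0.983100;  √(1−r²) = 0.991514
√(n−2) = √9 = 3.000000
t = r·√(n−2)/√(1−r²) = -0.130 · 3.000000 / 0.991514 = -0.393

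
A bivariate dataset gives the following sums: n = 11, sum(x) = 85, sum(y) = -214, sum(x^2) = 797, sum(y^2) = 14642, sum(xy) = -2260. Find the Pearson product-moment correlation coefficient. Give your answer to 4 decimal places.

S_xy = nΣxy − ΣxΣy = 11·(-2260) − 85·(-214) = -24860 − (-18190) = -6670
S_xx = nΣx² − (Σx)² = 11·797 − 85² = 8767 − 7225 = 1542
S_yy = nΣy² − (Σy)² = 11·14642 − (-214)² = 161062 − 45796 = 115266
r = S_xy / √(S_xx·S_yy) = -6670 / √(1542·115266) = -6670 / √177740172 = -6670 / 13331.9230 = -0.5003

-0.5003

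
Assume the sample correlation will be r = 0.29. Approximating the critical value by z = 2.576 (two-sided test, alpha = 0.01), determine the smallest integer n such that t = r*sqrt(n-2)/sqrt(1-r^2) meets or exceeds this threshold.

Need r·√(n−2)/√(1−r²) ≥ 2.576
√(n−2) ≥ 2.576·√(1−0.0841) / 0.29 = 2.576·0.957027 / 0.29 = 8.5010
n−2 ≥ 72.2670  ⇒  n ≥ 74.2670
Smallest integer n = 75

75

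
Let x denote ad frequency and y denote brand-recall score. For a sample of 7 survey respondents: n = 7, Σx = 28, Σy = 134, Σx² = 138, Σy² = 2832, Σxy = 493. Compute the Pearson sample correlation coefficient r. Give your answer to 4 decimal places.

Numerator: nΣxy − (Σx)(Σy) = 7·493 − (28)(134) = -301
Denominator: √[(nΣx²−(Σx)²)(nΣy²−(Σy)²)]
  nΣx²−(Σx)² = 7·138 − 784 = 182;  nΣy²−(Σy)² = 7·2832 − 17956 = 1868
  √(182·1868) = √339976 = 583.0746
r = -301 / 583.0746 = -0.5162

-0.5162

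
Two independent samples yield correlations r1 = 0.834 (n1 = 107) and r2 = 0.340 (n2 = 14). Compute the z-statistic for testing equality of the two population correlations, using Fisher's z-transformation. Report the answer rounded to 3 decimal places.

2.672

Fisher z-transforms: z1 = atanh(0.834) = 1.201133, z2 = atanh(0.340) = 0.354093; difference d = 0.847040
Var(d) = 1/104 + 1/11 = 0.0096154 + 0.0909091 = 0.1005245
z = d/√Var(d) = 0.847040 / √0.1005245 = 0.847040 / 0.317056 = 2.672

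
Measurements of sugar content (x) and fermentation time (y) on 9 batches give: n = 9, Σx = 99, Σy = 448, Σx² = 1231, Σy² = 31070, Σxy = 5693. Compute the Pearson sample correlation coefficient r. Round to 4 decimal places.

0.6855

S_xy = nΣxy − ΣxΣy = 9·5693 − 99·448 = 51237 − 44352 = 6885
S_xx = nΣx² − (Σx)² = 9·1231 − 99² = 11079 − 9801 = 1278
S_yy = nΣy² − (Σy)² = 9·31070 − 448² = 279630 − 200704 = 78926
r = S_xy / √(S_xx·S_yy) = 6885 / √(1278·78926) = 6885 / √100867428 = 6885 / 10043.2778 = 0.6855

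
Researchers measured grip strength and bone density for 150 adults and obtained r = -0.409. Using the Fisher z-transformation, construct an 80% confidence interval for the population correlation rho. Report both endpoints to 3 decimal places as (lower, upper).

(-0.493, -0.317)

Fisher z: z_r = atanh(r) = ½·ln((1+(-0.409))/(1−(-0.409))) = -0.434410
SE(z) = 1/√(n−3) = 1/√147 = 0.082479
80% ⇒ z* = 1.282; margin = 1.282·0.082479 = 0.105738
CI on z-scale: (-0.540148, -0.328672)
Back-transform: tanh(-0.540148) = -0.493100, tanh(-0.328672) = -0.317327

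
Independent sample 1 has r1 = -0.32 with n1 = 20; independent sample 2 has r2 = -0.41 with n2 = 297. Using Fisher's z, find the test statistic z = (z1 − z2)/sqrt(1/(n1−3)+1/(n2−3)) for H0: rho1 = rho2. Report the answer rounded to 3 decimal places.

z1 = atanh(-0.32) = -0.331647,  z2 = atanh(-0.41) = -0.435611
SE = √(1/(n1−3) + 1/(n2−3)) = √(1/17 + 1/294) = √(0.0588235 + 0.0034014) = √0.0622249 = 0.249449
z = (z1 − z2)/SE = (-0.331647 − (-0.435611)) / 0.249449 = 0.103964 / 0.249449 = 0.417

0.417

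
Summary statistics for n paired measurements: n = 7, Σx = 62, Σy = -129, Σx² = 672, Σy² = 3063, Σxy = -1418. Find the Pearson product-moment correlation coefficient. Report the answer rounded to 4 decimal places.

-0.9489

Numerator: nΣxy − (Σx)(Σy) = 7·(-1418) − (62)(-129) = -1928
Denominator: √[(nΣx²−(Σx)²)(nΣy²−(Σy)²)]
  nΣx²−(Σx)² = 7·672 − 3844 = 860;  nΣy²−(Σy)² = 7·3063 − 16641 = 4800
  √(860·4800) = √4128000 = 2031.7480
r = -1928 / 2031.7480 = -0.9489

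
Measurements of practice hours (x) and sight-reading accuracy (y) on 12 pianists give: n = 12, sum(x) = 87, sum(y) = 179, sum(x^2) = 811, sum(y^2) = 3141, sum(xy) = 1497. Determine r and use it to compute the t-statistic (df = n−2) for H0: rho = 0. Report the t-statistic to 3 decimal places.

S_xy = nΣxy − ΣxΣy = 12·1497 − 87·179 = 17964 − 15573 = 2391
S_xx = nΣx² − (Σx)² = 12·811 − 87² = 9732 − 7569 = 2163
S_yy = nΣy² − (Σy)² = 12·3141 − 179² = 37692 − 32041 = 5651
r = S_xy / √(S_xx·S_yy) = 2391 / √(2163·5651) = 2391 / √12223113 = 2391 / 3496.1569 = 0.6839
t = r·√(n−2)/√(1−r²) = 0.6839·√10 / √(1−0.467719) = 2.162682 / 0.729576 = 2.964

2.964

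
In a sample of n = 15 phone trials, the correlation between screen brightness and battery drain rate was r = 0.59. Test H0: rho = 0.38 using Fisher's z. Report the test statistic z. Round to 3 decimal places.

z_r = atanh(0.59) = 0.677666,  z_0 = atanh(0.38) = 0.400060
SE = 1/√(n−3) = 1/√12 = 0.288675
z = (z_r − z_0)/SE = (0.677666 − 0.400060) / 0.288675 = 0.277606 / 0.288675 = 0.962

0.962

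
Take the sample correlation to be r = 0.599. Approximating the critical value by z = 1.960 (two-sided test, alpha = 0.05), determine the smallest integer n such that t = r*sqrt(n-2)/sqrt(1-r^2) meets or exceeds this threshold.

9

Need r·√(n−2)/√(1−r²) ≥ 1.960
√(n−2) ≥ 1.960·√(1−0.358801) / 0.599 = 1.960·0.800749 / 0.599 = 2.6201
n−2 ≥ 6.8649  ⇒  n ≥ 8.8649
Smallest integer n = 9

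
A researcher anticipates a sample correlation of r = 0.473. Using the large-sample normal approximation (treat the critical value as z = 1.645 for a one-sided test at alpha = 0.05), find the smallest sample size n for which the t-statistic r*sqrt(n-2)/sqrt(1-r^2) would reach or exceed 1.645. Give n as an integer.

12

r√(n−2)/√(1−r²) ≥ 1.645  ⇔  n−2 ≥ (1.645)²·(1−r²)/r²
(1−r²)/r² = (1−0.223729)/0.223729 = 3.4697
n ≥ 2 + 2.706025·3.4697 = 2 + 9.3891 = 11.3891
⌈11.3891⌉ = 12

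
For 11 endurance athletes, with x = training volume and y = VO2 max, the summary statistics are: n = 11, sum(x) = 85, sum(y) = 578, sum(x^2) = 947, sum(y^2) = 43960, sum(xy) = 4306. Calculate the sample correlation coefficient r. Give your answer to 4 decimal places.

Numerator: nΣxy − (Σx)(Σy) = 11·4306 − (85)(578) = -1764
Denominator: √[(nΣx²−(Σx)²)(nΣy²−(Σy)²)]
  nΣx²−(Σx)² = 11·947 − 7225 = 3192;  nΣy²−(Σy)² = 11·43960 − 334084 = 149476
  √(3192·149476) = √477127392 = 21843.2459
r = -1764 / 21843.2459 = -0.0808

-0.0808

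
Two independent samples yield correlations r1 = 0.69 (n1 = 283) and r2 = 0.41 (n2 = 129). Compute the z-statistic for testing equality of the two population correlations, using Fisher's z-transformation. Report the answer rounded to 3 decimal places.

Fisher z-transforms: z1 = atanh(0.69) = 0.847956, z2 = atanh(0.41) = 0.435611; difference d = 0.412345
Var(d) = 1/280 + 1/126 = 0.0035714 + 0.0079365 = 0.0115079
z = d/√Var(d) = 0.412345 / √0.0115079 = 0.412345 / 0.107275 = 3.844

3.844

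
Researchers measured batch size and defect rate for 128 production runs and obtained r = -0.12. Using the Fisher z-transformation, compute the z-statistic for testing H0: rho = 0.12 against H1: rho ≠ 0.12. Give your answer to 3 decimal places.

z_r = atanh(-0.12) = -0.120581,  z_0 = atanh(0.12) = 0.120581
SE = 1/√(n−3) = 1/√125 = 0.089443
z = (z_r − z_0)/SE = (-0.120581 − 0.120581) / 0.089443 = -0.241162 / 0.089443 = -2.696

-2.696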